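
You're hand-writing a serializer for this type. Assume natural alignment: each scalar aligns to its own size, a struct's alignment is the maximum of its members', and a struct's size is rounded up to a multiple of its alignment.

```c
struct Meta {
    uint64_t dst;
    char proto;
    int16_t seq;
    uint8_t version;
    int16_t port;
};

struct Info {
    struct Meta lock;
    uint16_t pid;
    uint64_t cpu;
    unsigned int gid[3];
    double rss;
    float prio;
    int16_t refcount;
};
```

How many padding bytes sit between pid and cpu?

6

Meta: dst at 0 (size 8, align 8) → ends 8; proto at 8 (size 1, align 1) → ends 9; pad 1 to align 2 for seq; seq at 10 (size 2, align 2) → ends 12; version at 12 (size 1, align 1) → ends 13; pad 1 to align 2 for port; port at 14 (size 2, align 2) → ends 16; total 16 bytes, alignment 8
lock at 0 (size 16, align 8) → ends 16
pid at 16 (size 2, align 2) → ends 18
pad 6 to align 8 for cpu
cpu at 24 (size 8, align 8) → ends 32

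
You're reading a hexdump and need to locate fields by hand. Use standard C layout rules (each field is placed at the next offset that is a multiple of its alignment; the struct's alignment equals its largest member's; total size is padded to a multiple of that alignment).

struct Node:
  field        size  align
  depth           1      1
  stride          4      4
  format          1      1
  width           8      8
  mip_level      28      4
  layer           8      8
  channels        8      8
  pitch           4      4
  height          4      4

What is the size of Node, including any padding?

80 bytes

0..1  depth  (1B, 1-aligned)
1..4  -- padding (3B)
4..8  stride  (4B, 4-aligned)
8..9  format  (1B, 1-aligned)
9..16  -- padding (7B)
16..24  width  (8B, 8-aligned)
24..52  mip_level  (28B, 4-aligned)
52..56  -- padding (4B)
56..64  layer  (8B, 8-aligned)
64..72  channels  (8B, 8-aligned)
72..76  pitch  (4B, 4-aligned)
76..80  height  (4B, 4-aligned)
sizeof = 80, alignof = 8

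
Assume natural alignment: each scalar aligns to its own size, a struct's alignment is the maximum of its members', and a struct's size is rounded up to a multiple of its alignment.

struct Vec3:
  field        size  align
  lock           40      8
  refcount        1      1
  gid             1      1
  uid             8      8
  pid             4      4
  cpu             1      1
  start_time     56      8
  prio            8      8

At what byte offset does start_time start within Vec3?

lock at 0 (size 40, align 8) → ends 40
refcount at 40 (size 1, align 1) → ends 41
gid at 41 (size 1, align 1) → ends 42
pad 6 to align 8 for uid
uid at 48 (size 8, align 8) → ends 56
pid at 56 (size 4, align 4) → ends 60
cpu at 60 (size 1, align 1) → ends 61
pad 3 to align 8 for start_time
start_time at 64 (size 56, align 8) → ends 120

64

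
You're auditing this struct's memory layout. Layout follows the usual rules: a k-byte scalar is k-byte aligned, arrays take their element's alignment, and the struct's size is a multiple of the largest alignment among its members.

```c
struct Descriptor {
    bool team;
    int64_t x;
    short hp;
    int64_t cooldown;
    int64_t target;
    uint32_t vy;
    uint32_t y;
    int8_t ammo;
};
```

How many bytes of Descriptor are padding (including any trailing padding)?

0..1  team  (1B, 1-aligned)
1..8  -- padding (7B)
8..16  x  (8B, 8-aligned)
16..18  hp  (2B, 2-aligned)
18..24  -- padding (6B)
24..32  cooldown  (8B, 8-aligned)
32..40  target  (8B, 8-aligned)
40..44  vy  (4B, 4-aligned)
44..48  y  (4B, 4-aligned)
48..49  ammo  (1B, 1-aligned)
49..56  -- tail padding (7B)
sizeof = 56, alignof = 8
data bytes 36, size 56 → padding 20

20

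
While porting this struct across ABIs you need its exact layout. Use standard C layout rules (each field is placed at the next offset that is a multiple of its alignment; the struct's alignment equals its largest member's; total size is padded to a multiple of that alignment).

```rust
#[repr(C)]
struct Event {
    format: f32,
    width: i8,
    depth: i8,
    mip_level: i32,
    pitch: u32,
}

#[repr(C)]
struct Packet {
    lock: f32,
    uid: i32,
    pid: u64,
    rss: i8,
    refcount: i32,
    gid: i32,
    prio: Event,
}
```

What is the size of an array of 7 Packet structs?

Event: @0: format [4B, align 4] → 4; @4: width [1B, align 1] → 5; @5: depth [1B, align 1] → 6; +2 pad (align 4); @8: mip_level [4B, align 4] → 12; @12: pitch [4B, align 4] → 16; size 16, align 4
@0: lock [4B, align 4] → 4
@4: uid [4B, align 4] → 8
@8: pid [8B, align 8] → 16
@16: rss [1B, align 1] → 17
+3 pad (align 4)
@20: refcount [4B, align 4] → 24
@24: gid [4B, align 4] → 28
@28: prio [16B, align 4] → 44
+4 tail pad (align 8)
size 48, align 8
array of 7: 7 × 48 = 336

336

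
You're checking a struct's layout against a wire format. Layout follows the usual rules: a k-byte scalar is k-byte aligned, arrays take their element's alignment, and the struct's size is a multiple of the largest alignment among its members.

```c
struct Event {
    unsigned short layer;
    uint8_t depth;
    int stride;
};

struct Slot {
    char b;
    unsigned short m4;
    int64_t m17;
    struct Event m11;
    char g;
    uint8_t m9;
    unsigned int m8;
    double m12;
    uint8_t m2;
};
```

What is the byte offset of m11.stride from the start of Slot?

Event: layer at 0 (size 2, align 2) → ends 2; depth at 2 (size 1, align 1) → ends 3; pad 1 to align 4 for stride; stride at 4 (size 4, align 4) → ends 8; total 8 bytes, alignment 4
b at 0 (size 1, align 1) → ends 1
pad 1 to align 2 for m4
m4 at 2 (size 2, align 2) → ends 4
pad 4 to align 8 for m17
m17 at 8 (size 8, align 8) → ends 16
m11 at 16 (size 8, align 4) → ends 24
within Event: stride at 4
16 + 4 = 20

20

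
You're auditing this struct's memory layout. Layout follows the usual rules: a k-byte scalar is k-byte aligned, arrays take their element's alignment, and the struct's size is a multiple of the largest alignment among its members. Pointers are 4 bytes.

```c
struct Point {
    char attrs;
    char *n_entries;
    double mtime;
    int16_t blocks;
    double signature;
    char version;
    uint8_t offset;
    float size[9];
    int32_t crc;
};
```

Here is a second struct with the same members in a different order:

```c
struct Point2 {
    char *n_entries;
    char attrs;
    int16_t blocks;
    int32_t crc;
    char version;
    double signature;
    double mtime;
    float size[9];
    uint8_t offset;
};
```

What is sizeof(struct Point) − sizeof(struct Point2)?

8

0..1  attrs  (1B, 1-aligned)
1..4  -- padding (3B)
4..8  n_entries  (4B, 4-aligned)
8..16  mtime  (8B, 8-aligned)
16..18  blocks  (2B, 2-aligned)
18..24  -- padding (6B)
24..32  signature  (8B, 8-aligned)
32..33  version  (1B, 1-aligned)
33..34  offset  (1B, 1-aligned)
34..36  -- padding (2B)
36..72  size  (36B, 4-aligned)
72..76  crc  (4B, 4-aligned)
76..80  -- tail padding (4B)
sizeof = 80, alignof = 8
— Point2 —
0..4  n_entries  (4B, 4-aligned)
4..5  attrs  (1B, 1-aligned)
5..6  -- padding (1B)
6..8  blocks  (2B, 2-aligned)
8..12  crc  (4B, 4-aligned)
12..13  version  (1B, 1-aligned)
13..16  -- padding (3B)
16..24  signature  (8B, 8-aligned)
24..32  mtime  (8B, 8-aligned)
32..68  size  (36B, 4-aligned)
68..69  offset  (1B, 1-aligned)
69..72  -- tail padding (3B)
sizeof = 72, alignof = 8
80 − 72 = 8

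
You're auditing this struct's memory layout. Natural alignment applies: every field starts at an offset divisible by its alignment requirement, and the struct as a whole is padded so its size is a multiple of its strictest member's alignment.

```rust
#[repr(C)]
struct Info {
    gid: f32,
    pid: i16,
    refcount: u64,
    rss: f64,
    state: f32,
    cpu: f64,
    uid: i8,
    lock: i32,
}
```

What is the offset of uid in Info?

40

gid at 0 (size 4, align 4) → ends 4
pid at 4 (size 2, align 2) → ends 6
pad 2 to align 8 for refcount
refcount at 8 (size 8, align 8) → ends 16
rss at 16 (size 8, align 8) → ends 24
state at 24 (size 4, align 4) → ends 28
pad 4 to align 8 for cpu
cpu at 32 (size 8, align 8) → ends 40
uid at 40 (size 1, align 1) → ends 41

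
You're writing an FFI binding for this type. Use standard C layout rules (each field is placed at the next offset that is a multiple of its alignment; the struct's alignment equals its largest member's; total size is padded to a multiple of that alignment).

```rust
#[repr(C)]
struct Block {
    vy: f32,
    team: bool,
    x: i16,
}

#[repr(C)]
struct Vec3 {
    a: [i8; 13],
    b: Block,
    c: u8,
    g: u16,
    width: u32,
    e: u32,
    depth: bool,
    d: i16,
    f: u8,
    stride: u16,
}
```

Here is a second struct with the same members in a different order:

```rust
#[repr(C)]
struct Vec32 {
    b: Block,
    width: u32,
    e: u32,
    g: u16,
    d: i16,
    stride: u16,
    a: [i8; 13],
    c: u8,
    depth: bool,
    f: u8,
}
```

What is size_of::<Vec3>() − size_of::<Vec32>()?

4

Block: 0..4  vy  (4B, 4-aligned); 4..5  team  (1B, 1-aligned); 5..6  -- padding (1B); 6..8  x  (2B, 2-aligned); sizeof = 8, alignof = 4
0..13  a  (13B, 1-aligned)
13..16  -- padding (3B)
16..24  b  (8B, 4-aligned)
24..25  c  (1B, 1-aligned)
25..26  -- padding (1B)
26..28  g  (2B, 2-aligned)
28..32  width  (4B, 4-aligned)
32..36  e  (4B, 4-aligned)
36..37  depth  (1B, 1-aligned)
37..38  -- padding (1B)
38..40  d  (2B, 2-aligned)
40..41  f  (1B, 1-aligned)
41..42  -- padding (1B)
42..44  stride  (2B, 2-aligned)
sizeof = 44, alignof = 4
— Vec32 —
0..8  b  (8B, 4-aligned)
8..12  width  (4B, 4-aligned)
12..16  e  (4B, 4-aligned)
16..18  g  (2B, 2-aligned)
18..20  d  (2B, 2-aligned)
20..22  stride  (2B, 2-aligned)
22..35  a  (13B, 1-aligned)
35..36  c  (1B, 1-aligned)
36..37  depth  (1B, 1-aligned)
37..38  f  (1B, 1-aligned)
38..40  -- tail padding (2B)
sizeof = 40, alignof = 4
44 − 40 = 4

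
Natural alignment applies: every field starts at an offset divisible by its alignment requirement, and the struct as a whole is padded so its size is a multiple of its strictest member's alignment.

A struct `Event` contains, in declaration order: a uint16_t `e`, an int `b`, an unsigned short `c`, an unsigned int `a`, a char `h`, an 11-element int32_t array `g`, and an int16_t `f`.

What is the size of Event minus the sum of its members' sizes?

@0: e [2B, align 2] → 2
+2 pad (align 4)
@4: b [4B, align 4] → 8
@8: c [2B, align 2] → 10
+2 pad (align 4)
@12: a [4B, align 4] → 16
@16: h [1B, align 1] → 17
+3 pad (align 4)
@20: g [44B, align 4] → 64
@64: f [2B, align 2] → 66
+2 tail pad (align 4)
size 68, align 4
data bytes 59, size 68 → padding 9

9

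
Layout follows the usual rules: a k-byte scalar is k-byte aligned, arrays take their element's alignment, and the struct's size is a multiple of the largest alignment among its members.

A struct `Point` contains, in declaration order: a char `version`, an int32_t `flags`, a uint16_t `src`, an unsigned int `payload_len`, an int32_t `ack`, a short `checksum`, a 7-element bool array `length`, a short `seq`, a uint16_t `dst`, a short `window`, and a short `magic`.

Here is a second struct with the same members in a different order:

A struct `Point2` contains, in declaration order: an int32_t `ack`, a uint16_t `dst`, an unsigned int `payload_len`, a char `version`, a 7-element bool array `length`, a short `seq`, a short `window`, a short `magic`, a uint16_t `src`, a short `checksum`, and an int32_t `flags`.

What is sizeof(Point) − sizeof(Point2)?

0..1  version  (1B, 1-aligned)
1..4  -- padding (3B)
4..8  flags  (4B, 4-aligned)
8..10  src  (2B, 2-aligned)
10..12  -- padding (2B)
12..16  payload_len  (4B, 4-aligned)
16..20  ack  (4B, 4-aligned)
20..22  checksum  (2B, 2-aligned)
22..29  length  (7B, 1-aligned)
29..30  -- padding (1B)
30..32  seq  (2B, 2-aligned)
32..34  dst  (2B, 2-aligned)
34..36  window  (2B, 2-aligned)
36..38  magic  (2B, 2-aligned)
38..40  -- tail padding (2B)
sizeof = 40, alignof = 4
— Point2 —
0..4  ack  (4B, 4-aligned)
4..6  dst  (2B, 2-aligned)
6..8  -- padding (2B)
8..12  payload_len  (4B, 4-aligned)
12..13  version  (1B, 1-aligned)
13..20  length  (7B, 1-aligned)
20..22  seq  (2B, 2-aligned)
22..24  window  (2B, 2-aligned)
24..26  magic  (2B, 2-aligned)
26..28  src  (2B, 2-aligned)
28..30  checksum  (2B, 2-aligned)
30..32  -- padding (2B)
32..36  flags  (4B, 4-aligned)
sizeof = 36, alignof = 4
40 − 36 = 4

4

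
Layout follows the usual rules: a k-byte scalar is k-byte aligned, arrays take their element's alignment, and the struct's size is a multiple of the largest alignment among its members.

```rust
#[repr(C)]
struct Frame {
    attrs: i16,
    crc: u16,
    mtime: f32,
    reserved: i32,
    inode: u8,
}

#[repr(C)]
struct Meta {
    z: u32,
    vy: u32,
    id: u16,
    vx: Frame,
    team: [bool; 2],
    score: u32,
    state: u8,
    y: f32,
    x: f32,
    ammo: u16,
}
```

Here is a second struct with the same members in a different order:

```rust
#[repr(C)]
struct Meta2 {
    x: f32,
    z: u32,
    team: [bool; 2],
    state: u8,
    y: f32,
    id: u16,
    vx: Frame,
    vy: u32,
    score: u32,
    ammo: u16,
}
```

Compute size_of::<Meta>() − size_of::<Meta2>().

Frame: attrs at 0 (size 2, align 2) → ends 2; crc at 2 (size 2, align 2) → ends 4; mtime at 4 (size 4, align 4) → ends 8; reserved at 8 (size 4, align 4) → ends 12; inode at 12 (size 1, align 1) → ends 13; tail pad 3 to reach multiple of 4; total 16 bytes, alignment 4
z at 0 (size 4, align 4) → ends 4
vy at 4 (size 4, align 4) → ends 8
id at 8 (size 2, align 2) → ends 10
pad 2 to align 4 for vx
vx at 12 (size 16, align 4) → ends 28
team at 28 (size 2, align 1) → ends 30
pad 2 to align 4 for score
score at 32 (size 4, align 4) → ends 36
state at 36 (size 1, align 1) → ends 37
pad 3 to align 4 for y
y at 40 (size 4, align 4) → ends 44
x at 44 (size 4, align 4) → ends 48
ammo at 48 (size 2, align 2) → ends 50
tail pad 2 to reach multiple of 4
total 52 bytes, alignment 4
— Meta2 —
x at 0 (size 4, align 4) → ends 4
z at 4 (size 4, align 4) → ends 8
team at 8 (size 2, align 1) → ends 10
state at 10 (size 1, align 1) → ends 11
pad 1 to align 4 for y
y at 12 (size 4, align 4) → ends 16
id at 16 (size 2, align 2) → ends 18
pad 2 to align 4 for vx
vx at 20 (size 16, align 4) → ends 36
vy at 36 (size 4, align 4) → ends 40
score at 40 (size 4, align 4) → ends 44
ammo at 44 (size 2, align 2) → ends 46
tail pad 2 to reach multiple of 4
total 48 bytes, alignment 4
52 − 48 = 4

4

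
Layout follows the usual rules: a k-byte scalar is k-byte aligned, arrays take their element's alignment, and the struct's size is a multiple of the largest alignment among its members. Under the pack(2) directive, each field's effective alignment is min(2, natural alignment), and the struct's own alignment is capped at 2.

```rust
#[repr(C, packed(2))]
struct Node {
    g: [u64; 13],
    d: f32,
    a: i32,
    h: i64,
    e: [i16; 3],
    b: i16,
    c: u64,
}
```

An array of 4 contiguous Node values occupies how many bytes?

544

@0: g [104B, align 2] → 104
@104: d [4B, align 2] → 108
@108: a [4B, align 2] → 112
@112: h [8B, align 2] → 120
@120: e [6B, align 2] → 126
@126: b [2B, align 2] → 128
@128: c [8B, align 2] → 136
size 136, align 2
array of 4: 4 × 136 = 544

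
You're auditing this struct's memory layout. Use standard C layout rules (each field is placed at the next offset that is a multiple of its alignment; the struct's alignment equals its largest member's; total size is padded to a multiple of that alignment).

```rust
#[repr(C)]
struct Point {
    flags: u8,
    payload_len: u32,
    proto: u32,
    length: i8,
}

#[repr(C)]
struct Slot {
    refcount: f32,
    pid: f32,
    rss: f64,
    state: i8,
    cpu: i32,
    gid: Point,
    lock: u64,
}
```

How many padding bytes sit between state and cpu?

3

Point: @0: flags [1B, align 1] → 1; +3 pad (align 4); @4: payload_len [4B, align 4] → 8; @8: proto [4B, align 4] → 12; @12: length [1B, align 1] → 13; +3 tail pad (align 4); size 16, align 4
@0: refcount [4B, align 4] → 4
@4: pid [4B, align 4] → 8
@8: rss [8B, align 8] → 16
@16: state [1B, align 1] → 17
+3 pad (align 4)
@20: cpu [4B, align 4] → 24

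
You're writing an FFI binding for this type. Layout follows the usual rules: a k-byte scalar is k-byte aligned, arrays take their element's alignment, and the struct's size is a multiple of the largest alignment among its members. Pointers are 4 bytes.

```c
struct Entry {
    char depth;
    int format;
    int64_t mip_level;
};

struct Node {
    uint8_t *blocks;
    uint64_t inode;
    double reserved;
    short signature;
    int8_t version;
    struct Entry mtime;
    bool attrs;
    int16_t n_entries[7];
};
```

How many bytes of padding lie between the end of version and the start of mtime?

5

Entry: depth at 0 (size 1, align 1) → ends 1; pad 3 to align 4 for format; format at 4 (size 4, align 4) → ends 8; mip_level at 8 (size 8, align 8) → ends 16; total 16 bytes, alignment 8
blocks at 0 (size 4, align 4) → ends 4
pad 4 to align 8 for inode
inode at 8 (size 8, align 8) → ends 16
reserved at 16 (size 8, align 8) → ends 24
signature at 24 (size 2, align 2) → ends 26
version at 26 (size 1, align 1) → ends 27
pad 5 to align 8 for mtime
mtime at 32 (size 16, align 8) → ends 48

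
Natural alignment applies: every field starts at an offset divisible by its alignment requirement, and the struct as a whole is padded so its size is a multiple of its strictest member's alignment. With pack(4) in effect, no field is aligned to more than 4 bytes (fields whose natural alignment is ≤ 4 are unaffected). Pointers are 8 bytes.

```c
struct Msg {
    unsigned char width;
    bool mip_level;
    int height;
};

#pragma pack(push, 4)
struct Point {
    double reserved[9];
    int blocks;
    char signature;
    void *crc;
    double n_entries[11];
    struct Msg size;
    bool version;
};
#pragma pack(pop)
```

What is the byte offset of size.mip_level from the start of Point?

Msg: 0..1  width  (1B, 1-aligned); 1..2  mip_level  (1B, 1-aligned); 2..4  -- padding (2B); 4..8  height  (4B, 4-aligned); sizeof = 8, alignof = 4
0..72  reserved  (72B, 4-aligned)
72..76  blocks  (4B, 4-aligned)
76..77  signature  (1B, 1-aligned)
77..80  -- padding (3B)
80..88  crc  (8B, 4-aligned)
88..176  n_entries  (88B, 4-aligned)
176..184  size  (8B, 4-aligned)
within Msg: mip_level at 1
176 + 1 = 177

177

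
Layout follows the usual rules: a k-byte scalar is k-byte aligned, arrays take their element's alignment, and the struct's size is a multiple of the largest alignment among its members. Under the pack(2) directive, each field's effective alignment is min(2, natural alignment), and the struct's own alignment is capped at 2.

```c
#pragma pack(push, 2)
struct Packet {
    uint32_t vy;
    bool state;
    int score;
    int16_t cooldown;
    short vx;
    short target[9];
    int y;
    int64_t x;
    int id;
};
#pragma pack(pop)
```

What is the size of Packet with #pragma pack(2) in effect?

@0: vy [4B, align 2] → 4
@4: state [1B, align 1] → 5
+1 pad (align 2)
@6: score [4B, align 2] → 10
@10: cooldown [2B, align 2] → 12
@12: vx [2B, align 2] → 14
@14: target [18B, align 2] → 32
@32: y [4B, align 2] → 36
@36: x [8B, align 2] → 44
@44: id [4B, align 2] → 48
size 48, align 2

48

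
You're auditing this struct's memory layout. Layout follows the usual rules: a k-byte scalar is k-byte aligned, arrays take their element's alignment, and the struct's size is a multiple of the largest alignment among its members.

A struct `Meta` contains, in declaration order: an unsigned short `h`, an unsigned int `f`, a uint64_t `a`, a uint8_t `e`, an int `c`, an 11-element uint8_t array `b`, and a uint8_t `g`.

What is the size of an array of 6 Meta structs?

@0: h [2B, align 2] → 2
+2 pad (align 4)
@4: f [4B, align 4] → 8
@8: a [8B, align 8] → 16
@16: e [1B, align 1] → 17
+3 pad (align 4)
@20: c [4B, align 4] → 24
@24: b [11B, align 1] → 35
@35: g [1B, align 1] → 36
+4 tail pad (align 8)
size 40, align 8
array of 6: 6 × 40 = 240

240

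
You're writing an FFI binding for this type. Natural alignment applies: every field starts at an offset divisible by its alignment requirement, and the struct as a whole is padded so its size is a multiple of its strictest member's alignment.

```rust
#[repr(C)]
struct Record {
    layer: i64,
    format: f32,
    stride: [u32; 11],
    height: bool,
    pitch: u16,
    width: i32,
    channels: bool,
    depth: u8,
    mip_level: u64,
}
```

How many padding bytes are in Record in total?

0..8  layer  (8B, 8-aligned)
8..12  format  (4B, 4-aligned)
12..56  stride  (44B, 4-aligned)
56..57  height  (1B, 1-aligned)
57..58  -- padding (1B)
58..60  pitch  (2B, 2-aligned)
60..64  width  (4B, 4-aligned)
64..65  channels  (1B, 1-aligned)
65..66  depth  (1B, 1-aligned)
66..72  -- padding (6B)
72..80  mip_level  (8B, 8-aligned)
sizeof = 80, alignof = 8
data bytes 73, size 80 → padding 7

7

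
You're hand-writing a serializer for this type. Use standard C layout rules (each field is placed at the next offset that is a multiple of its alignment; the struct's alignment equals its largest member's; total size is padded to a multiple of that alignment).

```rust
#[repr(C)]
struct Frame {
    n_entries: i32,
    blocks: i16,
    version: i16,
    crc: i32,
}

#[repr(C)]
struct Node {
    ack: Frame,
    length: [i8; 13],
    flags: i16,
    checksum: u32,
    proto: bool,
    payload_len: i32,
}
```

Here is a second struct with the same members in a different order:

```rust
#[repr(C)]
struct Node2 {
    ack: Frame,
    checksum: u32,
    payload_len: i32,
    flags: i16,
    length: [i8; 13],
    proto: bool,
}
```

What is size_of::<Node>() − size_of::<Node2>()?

4

Frame: n_entries at 0 (size 4, align 4) → ends 4; blocks at 4 (size 2, align 2) → ends 6; version at 6 (size 2, align 2) → ends 8; crc at 8 (size 4, align 4) → ends 12; total 12 bytes, alignment 4
ack at 0 (size 12, align 4) → ends 12
length at 12 (size 13, align 1) → ends 25
pad 1 to align 2 for flags
flags at 26 (size 2, align 2) → ends 28
checksum at 28 (size 4, align 4) → ends 32
proto at 32 (size 1, align 1) → ends 33
pad 3 to align 4 for payload_len
payload_len at 36 (size 4, align 4) → ends 40
total 40 bytes, alignment 4
— Node2 —
ack at 0 (size 12, align 4) → ends 12
checksum at 12 (size 4, align 4) → ends 16
payload_len at 16 (size 4, align 4) → ends 20
flags at 20 (size 2, align 2) → ends 22
length at 22 (size 13, align 1) → ends 35
proto at 35 (size 1, align 1) → ends 36
total 36 bytes, alignment 4
40 − 36 = 4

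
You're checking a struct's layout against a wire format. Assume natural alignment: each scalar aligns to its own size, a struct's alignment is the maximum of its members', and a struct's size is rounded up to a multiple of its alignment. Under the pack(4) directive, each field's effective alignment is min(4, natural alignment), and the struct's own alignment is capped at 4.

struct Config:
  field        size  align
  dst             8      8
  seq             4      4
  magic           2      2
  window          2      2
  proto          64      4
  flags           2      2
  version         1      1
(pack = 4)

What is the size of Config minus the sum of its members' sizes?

0..8  dst  (8B, 4-aligned)
8..12  seq  (4B, 4-aligned)
12..14  magic  (2B, 2-aligned)
14..16  window  (2B, 2-aligned)
16..80  proto  (64B, 4-aligned)
80..82  flags  (2B, 2-aligned)
82..83  version  (1B, 1-aligned)
83..84  -- tail padding (1B)
sizeof = 84, alignof = 4
data bytes 83, size 84 → padding 1

1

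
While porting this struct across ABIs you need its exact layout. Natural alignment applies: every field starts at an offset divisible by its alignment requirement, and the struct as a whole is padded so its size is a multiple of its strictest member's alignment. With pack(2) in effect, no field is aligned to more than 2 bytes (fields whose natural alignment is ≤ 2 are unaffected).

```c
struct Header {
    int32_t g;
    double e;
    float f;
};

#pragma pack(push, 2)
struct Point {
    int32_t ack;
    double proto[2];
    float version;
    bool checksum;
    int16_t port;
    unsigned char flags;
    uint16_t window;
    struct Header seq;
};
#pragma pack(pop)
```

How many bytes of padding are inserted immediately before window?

Header: @0: g [4B, align 4] → 4; +4 pad (align 8); @8: e [8B, align 8] → 16; @16: f [4B, align 4] → 20; +4 tail pad (align 8); size 24, align 8
@0: ack [4B, align 2] → 4
@4: proto [16B, align 2] → 20
@20: version [4B, align 2] → 24
@24: checksum [1B, align 1] → 25
+1 pad (align 2)
@26: port [2B, align 2] → 28
@28: flags [1B, align 1] → 29
+1 pad (align 2)
@30: window [2B, align 2] → 32

1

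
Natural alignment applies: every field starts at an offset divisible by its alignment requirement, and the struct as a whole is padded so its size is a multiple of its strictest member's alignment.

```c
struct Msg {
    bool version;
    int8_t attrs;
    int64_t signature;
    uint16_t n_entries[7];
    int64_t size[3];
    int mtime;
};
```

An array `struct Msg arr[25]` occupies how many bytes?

1600

0..1  version  (1B, 1-aligned)
1..2  attrs  (1B, 1-aligned)
2..8  -- padding (6B)
8..16  signature  (8B, 8-aligned)
16..30  n_entries  (14B, 2-aligned)
30..32  -- padding (2B)
32..56  size  (24B, 8-aligned)
56..60  mtime  (4B, 4-aligned)
60..64  -- tail padding (4B)
sizeof = 64, alignof = 8
array of 25: 25 × 64 = 1600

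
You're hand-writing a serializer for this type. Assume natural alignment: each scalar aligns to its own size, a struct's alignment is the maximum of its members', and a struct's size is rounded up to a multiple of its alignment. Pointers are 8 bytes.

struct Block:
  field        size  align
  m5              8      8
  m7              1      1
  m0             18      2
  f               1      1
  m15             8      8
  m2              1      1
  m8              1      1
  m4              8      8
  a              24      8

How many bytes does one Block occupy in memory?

m5 at 0 (size 8, align 8) → ends 8
m7 at 8 (size 1, align 1) → ends 9
pad 1 to align 2 for m0
m0 at 10 (size 18, align 2) → ends 28
f at 28 (size 1, align 1) → ends 29
pad 3 to align 8 for m15
m15 at 32 (size 8, align 8) → ends 40
m2 at 40 (size 1, align 1) → ends 41
m8 at 41 (size 1, align 1) → ends 42
pad 6 to align 8 for m4
m4 at 48 (size 8, align 8) → ends 56
a at 56 (size 24, align 8) → ends 80
total 80 bytes, alignment 8

80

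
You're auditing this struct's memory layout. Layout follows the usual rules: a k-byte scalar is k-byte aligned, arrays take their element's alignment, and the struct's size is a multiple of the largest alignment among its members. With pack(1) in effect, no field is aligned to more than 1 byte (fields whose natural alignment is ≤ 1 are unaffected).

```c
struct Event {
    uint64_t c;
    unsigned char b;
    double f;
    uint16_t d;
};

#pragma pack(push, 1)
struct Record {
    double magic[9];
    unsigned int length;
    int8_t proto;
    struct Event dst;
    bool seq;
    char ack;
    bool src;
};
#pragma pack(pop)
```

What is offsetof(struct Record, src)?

111

Event: 0..8  c  (8B, 8-aligned); 8..9  b  (1B, 1-aligned); 9..16  -- padding (7B); 16..24  f  (8B, 8-aligned); 24..26  d  (2B, 2-aligned); 26..32  -- tail padding (6B); sizeof = 32, alignof = 8
0..72  magic  (72B, 1-aligned)
72..76  length  (4B, 1-aligned)
76..77  proto  (1B, 1-aligned)
77..109  dst  (32B, 1-aligned)
109..110  seq  (1B, 1-aligned)
110..111  ack  (1B, 1-aligned)
111..112  src  (1B, 1-aligned)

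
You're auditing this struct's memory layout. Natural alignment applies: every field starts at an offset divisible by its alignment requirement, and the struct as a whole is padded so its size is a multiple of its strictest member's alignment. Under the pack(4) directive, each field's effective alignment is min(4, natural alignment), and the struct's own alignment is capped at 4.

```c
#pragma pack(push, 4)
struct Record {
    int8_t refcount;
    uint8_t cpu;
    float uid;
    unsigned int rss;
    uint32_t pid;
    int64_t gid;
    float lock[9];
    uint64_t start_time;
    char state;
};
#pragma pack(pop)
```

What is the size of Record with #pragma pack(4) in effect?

refcount at 0 (size 1, align 1) → ends 1
cpu at 1 (size 1, align 1) → ends 2
pad 2 to align 4 for uid
uid at 4 (size 4, align 4) → ends 8
rss at 8 (size 4, align 4) → ends 12
pid at 12 (size 4, align 4) → ends 16
gid at 16 (size 8, align 4) → ends 24
lock at 24 (size 36, align 4) → ends 60
start_time at 60 (size 8, align 4) → ends 68
state at 68 (size 1, align 1) → ends 69
tail pad 3 to reach multiple of 4
total 72 bytes, alignment 4

72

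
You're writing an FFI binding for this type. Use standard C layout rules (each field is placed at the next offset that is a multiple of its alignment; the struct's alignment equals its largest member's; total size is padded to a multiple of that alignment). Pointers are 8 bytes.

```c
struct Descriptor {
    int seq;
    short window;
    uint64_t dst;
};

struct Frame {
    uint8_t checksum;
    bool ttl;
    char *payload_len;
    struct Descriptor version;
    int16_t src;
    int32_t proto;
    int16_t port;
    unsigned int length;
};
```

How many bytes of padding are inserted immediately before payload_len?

Descriptor: 0..4  seq  (4B, 4-aligned); 4..6  window  (2B, 2-aligned); 6..8  -- padding (2B); 8..16  dst  (8B, 8-aligned); sizeof = 16, alignof = 8
0..1  checksum  (1B, 1-aligned)
1..2  ttl  (1B, 1-aligned)
2..8  -- padding (6B)
8..16  payload_len  (8B, 8-aligned)

6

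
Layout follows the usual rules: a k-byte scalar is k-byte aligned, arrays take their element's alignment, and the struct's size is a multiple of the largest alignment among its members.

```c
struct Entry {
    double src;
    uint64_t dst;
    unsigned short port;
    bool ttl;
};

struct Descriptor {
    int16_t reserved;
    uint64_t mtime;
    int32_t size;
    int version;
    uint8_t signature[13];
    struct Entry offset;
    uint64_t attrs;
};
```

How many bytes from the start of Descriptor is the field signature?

Entry: src at 0 (size 8, align 8) → ends 8; dst at 8 (size 8, align 8) → ends 16; port at 16 (size 2, align 2) → ends 18; ttl at 18 (size 1, align 1) → ends 19; tail pad 5 to reach multiple of 8; total 24 bytes, alignment 8
reserved at 0 (size 2, align 2) → ends 2
pad 6 to align 8 for mtime
mtime at 8 (size 8, align 8) → ends 16
size at 16 (size 4, align 4) → ends 20
version at 20 (size 4, align 4) → ends 24
signature at 24 (size 13, align 1) → ends 37

24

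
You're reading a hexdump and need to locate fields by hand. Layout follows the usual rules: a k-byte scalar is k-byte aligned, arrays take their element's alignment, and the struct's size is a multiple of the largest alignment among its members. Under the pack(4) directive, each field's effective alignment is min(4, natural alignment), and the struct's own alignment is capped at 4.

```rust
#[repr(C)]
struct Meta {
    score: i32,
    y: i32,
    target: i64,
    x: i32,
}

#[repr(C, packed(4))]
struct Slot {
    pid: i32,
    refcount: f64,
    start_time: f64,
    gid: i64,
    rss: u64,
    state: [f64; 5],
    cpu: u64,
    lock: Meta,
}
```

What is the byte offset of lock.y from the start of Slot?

Meta: score at 0 (size 4, align 4) → ends 4; y at 4 (size 4, align 4) → ends 8; target at 8 (size 8, align 8) → ends 16; x at 16 (size 4, align 4) → ends 20; tail pad 4 to reach multiple of 8; total 24 bytes, alignment 8
pid at 0 (size 4, align 4) → ends 4
refcount at 4 (size 8, align 4) → ends 12
start_time at 12 (size 8, align 4) → ends 20
gid at 20 (size 8, align 4) → ends 28
rss at 28 (size 8, align 4) → ends 36
state at 36 (size 40, align 4) → ends 76
cpu at 76 (size 8, align 4) → ends 84
lock at 84 (size 24, align 4) → ends 108
within Meta: y at 4
84 + 4 = 88

88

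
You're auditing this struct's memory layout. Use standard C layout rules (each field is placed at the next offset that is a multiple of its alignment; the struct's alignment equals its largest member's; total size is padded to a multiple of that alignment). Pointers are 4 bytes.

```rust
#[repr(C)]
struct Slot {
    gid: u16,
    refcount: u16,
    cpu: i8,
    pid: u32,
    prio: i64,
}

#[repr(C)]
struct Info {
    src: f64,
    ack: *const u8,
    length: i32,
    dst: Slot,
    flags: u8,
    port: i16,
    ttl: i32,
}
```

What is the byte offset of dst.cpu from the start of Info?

20

Slot: 0..2  gid  (2B, 2-aligned); 2..4  refcount  (2B, 2-aligned); 4..5  cpu  (1B, 1-aligned); 5..8  -- padding (3B); 8..12  pid  (4B, 4-aligned); 12..16  -- padding (4B); 16..24  prio  (8B, 8-aligned); sizeof = 24, alignof = 8
0..8  src  (8B, 8-aligned)
8..12  ack  (4B, 4-aligned)
12..16  length  (4B, 4-aligned)
16..40  dst  (24B, 8-aligned)
within Slot: cpu at 4
16 + 4 = 20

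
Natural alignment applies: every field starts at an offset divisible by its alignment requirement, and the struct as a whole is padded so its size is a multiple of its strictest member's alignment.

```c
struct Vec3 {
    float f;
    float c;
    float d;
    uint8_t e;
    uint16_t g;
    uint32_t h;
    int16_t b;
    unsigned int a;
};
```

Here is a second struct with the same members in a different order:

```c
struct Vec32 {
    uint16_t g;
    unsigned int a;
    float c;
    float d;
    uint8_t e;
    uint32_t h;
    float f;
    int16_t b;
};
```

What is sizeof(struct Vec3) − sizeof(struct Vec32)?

-4

f at 0 (size 4, align 4) → ends 4
c at 4 (size 4, align 4) → ends 8
d at 8 (size 4, align 4) → ends 12
e at 12 (size 1, align 1) → ends 13
pad 1 to align 2 for g
g at 14 (size 2, align 2) → ends 16
h at 16 (size 4, align 4) → ends 20
b at 20 (size 2, align 2) → ends 22
pad 2 to align 4 for a
a at 24 (size 4, align 4) → ends 28
total 28 bytes, alignment 4
— Vec32 —
g at 0 (size 2, align 2) → ends 2
pad 2 to align 4 for a
a at 4 (size 4, align 4) → ends 8
c at 8 (size 4, align 4) → ends 12
d at 12 (size 4, align 4) → ends 16
e at 16 (size 1, align 1) → ends 17
pad 3 to align 4 for h
h at 20 (size 4, align 4) → ends 24
f at 24 (size 4, align 4) → ends 28
b at 28 (size 2, align 2) → ends 30
tail pad 2 to reach multiple of 4
total 32 bytes, alignment 4
28 − 32 = -4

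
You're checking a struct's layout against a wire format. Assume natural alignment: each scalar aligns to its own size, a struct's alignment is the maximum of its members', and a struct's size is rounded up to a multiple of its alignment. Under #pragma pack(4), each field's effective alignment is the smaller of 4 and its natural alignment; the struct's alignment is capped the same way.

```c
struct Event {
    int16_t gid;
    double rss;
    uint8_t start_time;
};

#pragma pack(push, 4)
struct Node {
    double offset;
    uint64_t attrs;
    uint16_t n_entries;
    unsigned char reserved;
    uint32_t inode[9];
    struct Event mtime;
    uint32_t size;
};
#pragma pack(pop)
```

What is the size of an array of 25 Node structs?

Event: @0: gid [2B, align 2] → 2; +6 pad (align 8); @8: rss [8B, align 8] → 16; @16: start_time [1B, align 1] → 17; +7 tail pad (align 8); size 24, align 8
@0: offset [8B, align 4] → 8
@8: attrs [8B, align 4] → 16
@16: n_entries [2B, align 2] → 18
@18: reserved [1B, align 1] → 19
+1 pad (align 4)
@20: inode [36B, align 4] → 56
@56: mtime [24B, align 4] → 80
@80: size [4B, align 4] → 84
size 84, align 4
array of 25: 25 × 84 = 2100

2100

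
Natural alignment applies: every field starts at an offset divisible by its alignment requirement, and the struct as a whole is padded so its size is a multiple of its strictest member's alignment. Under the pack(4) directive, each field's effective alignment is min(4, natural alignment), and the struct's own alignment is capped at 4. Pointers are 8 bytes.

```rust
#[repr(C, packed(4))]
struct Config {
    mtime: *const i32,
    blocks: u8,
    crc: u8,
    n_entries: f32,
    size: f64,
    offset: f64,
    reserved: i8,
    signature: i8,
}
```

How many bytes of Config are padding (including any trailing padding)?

0..8  mtime  (8B, 4-aligned)
8..9  blocks  (1B, 1-aligned)
9..10  crc  (1B, 1-aligned)
10..12  -- padding (2B)
12..16  n_entries  (4B, 4-aligned)
16..24  size  (8B, 4-aligned)
24..32  offset  (8B, 4-aligned)
32..33  reserved  (1B, 1-aligned)
33..34  signature  (1B, 1-aligned)
34..36  -- tail padding (2B)
sizeof = 36, alignof = 4
data bytes 32, size 36 → padding 4

4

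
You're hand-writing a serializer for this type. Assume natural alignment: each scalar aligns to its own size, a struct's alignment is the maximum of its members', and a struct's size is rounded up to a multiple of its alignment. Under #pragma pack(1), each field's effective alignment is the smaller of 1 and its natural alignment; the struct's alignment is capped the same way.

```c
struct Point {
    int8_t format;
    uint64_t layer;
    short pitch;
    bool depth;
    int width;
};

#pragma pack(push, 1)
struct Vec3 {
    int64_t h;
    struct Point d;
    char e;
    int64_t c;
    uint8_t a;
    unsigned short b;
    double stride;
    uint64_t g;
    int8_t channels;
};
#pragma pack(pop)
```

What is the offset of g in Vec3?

52

Point: 0..1  format  (1B, 1-aligned); 1..8  -- padding (7B); 8..16  layer  (8B, 8-aligned); 16..18  pitch  (2B, 2-aligned); 18..19  depth  (1B, 1-aligned); 19..20  -- padding (1B); 20..24  width  (4B, 4-aligned); sizeof = 24, alignof = 8
0..8  h  (8B, 1-aligned)
8..32  d  (24B, 1-aligned)
32..33  e  (1B, 1-aligned)
33..41  c  (8B, 1-aligned)
41..42  a  (1B, 1-aligned)
42..44  b  (2B, 1-aligned)
44..52  stride  (8B, 1-aligned)
52..60  g  (8B, 1-aligned)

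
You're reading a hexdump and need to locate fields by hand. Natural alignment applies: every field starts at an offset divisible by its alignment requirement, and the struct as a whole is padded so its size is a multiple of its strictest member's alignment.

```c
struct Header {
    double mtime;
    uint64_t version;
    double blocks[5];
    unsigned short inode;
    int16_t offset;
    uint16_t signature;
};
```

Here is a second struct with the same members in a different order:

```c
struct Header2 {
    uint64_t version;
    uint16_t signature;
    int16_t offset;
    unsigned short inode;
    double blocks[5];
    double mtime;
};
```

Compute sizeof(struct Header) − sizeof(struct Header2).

0

@0: mtime [8B, align 8] → 8
@8: version [8B, align 8] → 16
@16: blocks [40B, align 8] → 56
@56: inode [2B, align 2] → 58
@58: offset [2B, align 2] → 60
@60: signature [2B, align 2] → 62
+2 tail pad (align 8)
size 64, align 8
— Header2 —
@0: version [8B, align 8] → 8
@8: signature [2B, align 2] → 10
@10: offset [2B, align 2] → 12
@12: inode [2B, align 2] → 14
+2 pad (align 8)
@16: blocks [40B, align 8] → 56
@56: mtime [8B, align 8] → 64
size 64, align 8
64 − 64 = 0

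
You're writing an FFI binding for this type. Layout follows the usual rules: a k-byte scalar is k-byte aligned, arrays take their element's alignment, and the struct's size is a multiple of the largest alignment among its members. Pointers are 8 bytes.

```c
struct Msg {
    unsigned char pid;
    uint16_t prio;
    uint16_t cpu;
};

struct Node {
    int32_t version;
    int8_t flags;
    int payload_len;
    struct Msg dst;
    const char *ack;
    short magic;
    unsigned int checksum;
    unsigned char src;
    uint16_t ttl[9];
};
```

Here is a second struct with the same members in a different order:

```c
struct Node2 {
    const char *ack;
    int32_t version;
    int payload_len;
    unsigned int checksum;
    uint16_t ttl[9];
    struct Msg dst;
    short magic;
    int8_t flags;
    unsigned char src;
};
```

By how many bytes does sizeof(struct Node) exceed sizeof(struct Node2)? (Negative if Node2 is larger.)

Msg: 0..1  pid  (1B, 1-aligned); 1..2  -- padding (1B); 2..4  prio  (2B, 2-aligned); 4..6  cpu  (2B, 2-aligned); sizeof = 6, alignof = 2
0..4  version  (4B, 4-aligned)
4..5  flags  (1B, 1-aligned)
5..8  -- padding (3B)
8..12  payload_len  (4B, 4-aligned)
12..18  dst  (6B, 2-aligned)
18..24  -- padding (6B)
24..32  ack  (8B, 8-aligned)
32..34  magic  (2B, 2-aligned)
34..36  -- padding (2B)
36..40  checksum  (4B, 4-aligned)
40..41  src  (1B, 1-aligned)
41..42  -- padding (1B)
42..60  ttl  (18B, 2-aligned)
60..64  -- tail padding (4B)
sizeof = 64, alignof = 8
— Node2 —
0..8  ack  (8B, 8-aligned)
8..12  version  (4B, 4-aligned)
12..16  payload_len  (4B, 4-aligned)
16..20  checksum  (4B, 4-aligned)
20..38  ttl  (18B, 2-aligned)
38..44  dst  (6B, 2-aligned)
44..46  magic  (2B, 2-aligned)
46..47  flags  (1B, 1-aligned)
47..48  src  (1B, 1-aligned)
sizeof = 48, alignof = 8
64 − 48 = 16

16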